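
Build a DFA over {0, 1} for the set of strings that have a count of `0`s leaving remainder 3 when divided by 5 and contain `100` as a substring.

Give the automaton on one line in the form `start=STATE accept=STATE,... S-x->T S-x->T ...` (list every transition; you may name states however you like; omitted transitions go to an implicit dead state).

Build one automaton per condition and run them in lockstep. The first has 5 states tracking the count of `0`s modulo 5; the second has 4 states tracking whether and how much of `100` has been seen. A product state is a pair (one from each), accepting exactly when both do.
20 states suffice.
          0    1  
>  q0     q1   q2 
   q1     q3   q4 
   q2     q5   q2 
   q3     q6   q7 
   q4     q8   q4 
   q5     q9   q4 
   q6    q10  q11 
   q7    q12   q7 
   q8    q13   q7 
   q9    q13   q9 
   q10    q0  q14 
   q11   q15  q11 
   q12   q16  q11 
 * q13   q16  q13 
   q14   q17  q14 
   q15   q18  q14 
   q16   q18  q16 
   q17   q19   q2 
   q18   q19  q18 
   q19    q9  q19 
(> = start, * = accepting)

start=q0 accept=q13 q0-0->q1 q0-1->q2 q1-0->q3 q1-1->q4 q2-0->q5 q2-1->q2 q3-0->q6 q3-1->q7 q4-0->q8 q4-1->q4 q5-0->q9 q5-1->q4 q6-0->q10 q6-1->q11 q7-0->q12 q7-1->q7 q8-0->q13 q8-1->q7 q9-0->q13 q9-1->q9 q10-0->q0 q10-1->q14 q11-0->q15 q11-1->q11 q12-0->q16 q12-1->q11 q13-0->q16 q13-1->q13 q14-0->q17 q14-1->q14 q15-0->q18 q15-1->q14 q16-0->q18 q16-1->q16 q17-0->q19 q17-1->q2 q18-0->q19 q18-1->q18 q19-0->q9 q19-1->q19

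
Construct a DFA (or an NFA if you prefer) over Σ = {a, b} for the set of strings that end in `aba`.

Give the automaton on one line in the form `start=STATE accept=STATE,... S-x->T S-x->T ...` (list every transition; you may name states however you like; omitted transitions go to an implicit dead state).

start=s0 accept=s3 s0-a->s1 s0-b->s0 s1-a->s1 s1-b->s2 s2-a->s3 s2-b->s0 s3-a->s1 s3-b->s2

Let each state record the length of the longest suffix of the input read so far that is also a prefix of `aba`. s1 means the last symbol is `a`; s2 means the last 2 symbols are `ab`; s3 means the last 3 symbols are `aba`. Accept only at s3, where the string currently ends in `aba`.
4 states suffice.
        a   b  
>  s0   s1  s0 
   s1   s1  s2 
   s2   s3  s0 
 * s3   s1  s2 
(> = start, * = accepting)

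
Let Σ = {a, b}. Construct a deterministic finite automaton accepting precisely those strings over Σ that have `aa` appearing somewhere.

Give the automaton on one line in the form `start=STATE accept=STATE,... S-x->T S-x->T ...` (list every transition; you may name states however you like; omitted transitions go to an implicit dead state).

Track how much of `aa` has been matched so far: state s0 is no progress, s2 is the absorbing accept state reached once `aa` has occurred. Intermediate states record partial matches; on a mismatch, fall back to the longest reusable overlap.
3 states suffice.
        a   b  
>  s0   s1  s0 
   s1   s2  s0 
 * s2   s2  s2 
(> = start, * = accepting)

start=s0 accept=s2 s0-a->s1 s0-b->s0 s1-a->s2 s1-b->s0 s2-a->s2 s2-b->s2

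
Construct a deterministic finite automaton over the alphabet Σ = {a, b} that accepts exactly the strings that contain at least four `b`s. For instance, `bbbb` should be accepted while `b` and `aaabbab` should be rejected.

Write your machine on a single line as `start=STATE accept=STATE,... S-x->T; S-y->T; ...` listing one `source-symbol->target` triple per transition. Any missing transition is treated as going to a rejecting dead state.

start=q0; accept=q4,q5; q0-a->q0; q0-b->q1; q1-a->q1; q1-b->q2; q2-a->q2; q2-b->q3; q3-a->q3; q3-b->q4; q4-a->q4; q4-b->q5; q5-a->q5; q5-b->q5

Count `b`s, saturating at 5: states q0 through q4 mean 0 through 4 `b`s seen; q5 means more than 4. Each `b` increments (capped at q5); other symbols loop. Accept from {q4, q5}.
        a   b  
>  q0   q0  q1 
   q1   q1  q2 
   q2   q2  q3 
   q3   q3  q4 
 * q4   q4  q5 
 * q5   q5  q5 
(> = start, * = accepting)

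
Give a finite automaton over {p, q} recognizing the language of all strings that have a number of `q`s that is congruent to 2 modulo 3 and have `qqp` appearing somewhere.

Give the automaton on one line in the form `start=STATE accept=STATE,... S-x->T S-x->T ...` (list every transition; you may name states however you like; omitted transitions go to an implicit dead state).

Handle the two conditions separately and then intersect. One (3 states) tracks the count of `q`s modulo 3; the other (4 states) tracks whether and how much of `qqp` has been seen. Each combined state is a pair, one component from each; accept when both components accept.
With 12 states:
          p    q  
>  S0     S0   S1 
   S1     S2   S3 
   S2     S2   S4 
   S3     S5   S6 
   S4     S7   S6 
 * S5     S5   S8 
   S6     S8   S9 
   S7     S7  S10 
   S8     S8  S11 
   S9    S11   S3 
   S10    S0   S9 
   S11   S11   S5 
(> = start, * = accepting)

start=S0 accept=S5 S0-p->S0 S0-q->S1 S1-p->S2 S1-q->S3 S2-p->S2 S2-q->S4 S3-p->S5 S3-q->S6 S4-p->S7 S4-q->S6 S5-p->S5 S5-q->S8 S6-p->S8 S6-q->S9 S7-p->S7 S7-q->S10 S8-p->S8 S8-q->S11 S9-p->S11 S9-q->S3 S10-p->S0 S10-q->S9 S11-p->S11 S11-q->S5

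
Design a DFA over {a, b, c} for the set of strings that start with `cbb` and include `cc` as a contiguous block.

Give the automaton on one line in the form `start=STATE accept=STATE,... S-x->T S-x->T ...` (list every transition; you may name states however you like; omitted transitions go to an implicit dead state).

start=q0 accept=q8 q0-a->q1 q0-b->q1 q0-c->q2 q1-a->q1 q1-b->q1 q1-c->q3 q2-a->q1 q2-b->q4 q2-c->q5 q3-a->q1 q3-b->q1 q3-c->q5 q4-a->q1 q4-b->q6 q4-c->q3 q5-a->q5 q5-b->q5 q5-c->q5 q6-a->q6 q6-b->q6 q6-c->q7 q7-a->q6 q7-b->q6 q7-c->q8 q8-a->q8 q8-b->q8 q8-c->q8

Build one automaton per condition and run them in lockstep. One (5 states) tracks whether the input so far still matches the prefix `cbb`; the other (3 states) tracks whether and how much of `cc` has been seen. Each combined state is a pair, one component from each; accept when both components accept.
A 9-state machine:
        a   b   c  
>  q0   q1  q1  q2 
   q1   q1  q1  q3 
   q2   q1  q4  q5 
   q3   q1  q1  q5 
   q4   q1  q6  q3 
   q5   q5  q5  q5 
   q6   q6  q6  q7 
   q7   q6  q6  q8 
 * q8   q8  q8  q8 
(> = start, * = accepting)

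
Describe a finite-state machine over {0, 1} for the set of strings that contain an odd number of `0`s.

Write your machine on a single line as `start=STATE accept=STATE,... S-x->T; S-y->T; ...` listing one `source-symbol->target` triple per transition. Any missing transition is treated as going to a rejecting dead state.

The only thing that matters is how many `0`s have appeared, reduced mod 2. Use one state per residue: q0 for 0, …, q1 for 1. Reading `0` moves to the next residue; anything else stays put. q1 is accepting.
        0   1  
>  q0   q1  q0 
 * q1   q0  q1 
(> = start, * = accepting)

start=q0; accept=q1; q0-0->q1; q0-1->q0; q1-0->q0; q1-1->q1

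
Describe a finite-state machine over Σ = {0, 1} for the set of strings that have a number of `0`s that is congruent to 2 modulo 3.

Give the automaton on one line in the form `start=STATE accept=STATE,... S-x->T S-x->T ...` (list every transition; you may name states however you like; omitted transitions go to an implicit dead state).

The only thing that matters is how many `0`s have appeared, reduced mod 3. Use one state per residue: q0 for 0, …, q2 for 2. Reading `0` moves to the next residue; anything else stays put. q2 is accepting.
With 3 states:
        0   1  
>  q0   q1  q0 
   q1   q2  q1 
 * q2   q0  q2 
(> = start, * = accepting)

start=q0 accept=q2 q0-0->q1 q0-1->q0 q1-0->q2 q1-1->q1 q2-0->q0 q2-1->q2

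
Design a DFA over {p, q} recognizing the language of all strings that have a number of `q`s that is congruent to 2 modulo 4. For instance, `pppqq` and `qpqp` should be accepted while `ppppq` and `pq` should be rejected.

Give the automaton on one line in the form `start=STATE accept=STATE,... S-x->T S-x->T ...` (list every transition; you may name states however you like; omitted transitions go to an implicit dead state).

The only thing that matters is how many `q`s have appeared, reduced mod 4. Use one state per residue: A for 0, …, D for 3. Reading `q` moves to the next residue; anything else stays put. C is accepting.
With 4 states:
       p  q 
>  A   A  B 
   B   B  C 
 * C   C  D 
   D   D  A 
(> = start, * = accepting)

start=A accept=C A-p->A A-q->B B-p->B B-q->C C-p->C C-q->D D-p->D D-q->A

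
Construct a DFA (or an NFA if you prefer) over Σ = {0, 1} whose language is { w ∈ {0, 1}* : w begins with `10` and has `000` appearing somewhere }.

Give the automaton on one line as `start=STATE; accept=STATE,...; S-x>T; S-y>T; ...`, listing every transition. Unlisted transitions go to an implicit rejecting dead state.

start=q0; accept=q6; q0-0>q1; q0-1>q2; q1-0>q1; q1-1>q1; q2-0>q3; q2-1>q1; q3-0>q4; q3-1>q5; q4-0>q6; q4-1>q5; q5-0>q3; q5-1>q5; q6-0>q6; q6-1>q6

Handle the two conditions separately and then intersect. One (4 states) tracks whether the input so far still matches the prefix `10`; the other (4 states) tracks whether and how much of `000` has been seen. Each combined state is a pair, one component from each; accept when both components accept. After merging equivalent states the machine shrinks.
7 states suffice.
        0   1  
>  q0   q1  q2 
   q1   q1  q1 
   q2   q3  q1 
   q3   q4  q5 
   q4   q6  q5 
   q5   q3  q5 
 * q6   q6  q6 
(> = start, * = accepting)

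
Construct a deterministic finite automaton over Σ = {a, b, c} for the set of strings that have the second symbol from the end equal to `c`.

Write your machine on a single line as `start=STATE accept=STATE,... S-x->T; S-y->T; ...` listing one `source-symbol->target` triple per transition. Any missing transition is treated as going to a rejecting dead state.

start=q0; accept=q10,q11,q12; q0-a->q1; q0-b->q2; q0-c->q3; q1-a->q4; q1-b->q5; q1-c->q6; q2-a->q7; q2-b->q8; q2-c->q9; q3-a->q10; q3-b->q11; q3-c->q12; q4-a->q4; q4-b->q5; q4-c->q6; q5-a->q7; q5-b->q8; q5-c->q9; q6-a->q10; q6-b->q11; q6-c->q12; q7-a->q4; q7-b->q5; q7-c->q6; q8-a->q7; q8-b->q8; q8-c->q9; q9-a->q10; q9-b->q11; q9-c->q12; q10-a->q4; q10-b->q5; q10-c->q6; q11-a->q7; q11-b->q8; q11-c->q9; q12-a->q10; q12-b->q11; q12-c->q12

A DFA must remember the last 2 symbols (since which symbol is second-to-last isn't known until the input ends). Use one state per possible window of the last ≤2 symbols; accept from those whose window starts with `c`.
13 states suffice.
          a    b    c  
>  q0     q1   q2   q3 
   q1     q4   q5   q6 
   q2     q7   q8   q9 
   q3    q10  q11  q12 
   q4     q4   q5   q6 
   q5     q7   q8   q9 
   q6    q10  q11  q12 
   q7     q4   q5   q6 
   q8     q7   q8   q9 
   q9    q10  q11  q12 
 * q10    q4   q5   q6 
 * q11    q7   q8   q9 
 * q12   q10  q11  q12 
(> = start, * = accepting)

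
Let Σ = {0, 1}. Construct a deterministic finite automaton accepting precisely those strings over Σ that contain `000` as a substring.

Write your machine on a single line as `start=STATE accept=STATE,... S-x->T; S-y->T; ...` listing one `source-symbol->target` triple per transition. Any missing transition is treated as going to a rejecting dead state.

start=q0; accept=q3; q0-0->q1; q0-1->q0; q1-0->q2; q1-1->q0; q2-0->q3; q2-1->q0; q3-0->q3; q3-1->q3

States q0..q2 record the length of the longest prefix of `000` that matches the current input suffix. Reaching q3 means `000` has been seen, and we stay there forever. Accept from q3.
        0   1  
>  q0   q1  q0 
   q1   q2  q0 
   q2   q3  q0 
 * q3   q3  q3 
(> = start, * = accepting)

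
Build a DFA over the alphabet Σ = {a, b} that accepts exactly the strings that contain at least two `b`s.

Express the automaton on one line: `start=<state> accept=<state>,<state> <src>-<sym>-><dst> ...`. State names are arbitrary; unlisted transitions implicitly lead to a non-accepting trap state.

Only the number of `b`s matters, and only up to 3. Make a chain s0 → s1 → s2 → s3 advanced by each `b` (with s3 absorbing); every other symbol self-loops. The accepting set is {s2, s3}.
        a   b  
>  s0   s0  s1 
   s1   s1  s2 
 * s2   s2  s3 
 * s3   s3  s3 
(> = start, * = accepting)

start=s0 accept=s2,s3 s0-a->s0 s0-b->s1 s1-a->s1 s1-b->s2 s2-a->s2 s2-b->s3 s3-a->s3 s3-b->s3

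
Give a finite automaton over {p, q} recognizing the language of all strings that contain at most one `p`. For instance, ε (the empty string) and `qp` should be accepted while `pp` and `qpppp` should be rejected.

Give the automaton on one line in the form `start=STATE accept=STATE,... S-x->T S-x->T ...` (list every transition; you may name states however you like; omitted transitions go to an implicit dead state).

start=s0 accept=s0,s1 s0-p->s1 s0-q->s0 s1-p->s2 s1-q->s1 s2-p->s2 s2-q->s2

Count `p`s, saturating at 2: state s0 means no `p` yet, s1 means one `p` seen, s2 means more than one. Each `p` increments (capped at s2); other symbols loop. Accept from {s0, s1}.
A 3-state machine:
        p   q  
>* s0   s1  s0 
 * s1   s2  s1 
   s2   s2  s2 
(> = start, * = accepting)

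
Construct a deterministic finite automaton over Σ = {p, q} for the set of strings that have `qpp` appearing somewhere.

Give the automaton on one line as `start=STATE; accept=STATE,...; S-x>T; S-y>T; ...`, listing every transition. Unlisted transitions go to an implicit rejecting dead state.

States s0..s2 record the length of the longest prefix of `qpp` that matches the current input suffix. Reaching s3 means `qpp` has been seen, and we stay there forever. Accept from s3.
A 4-state machine:
        p   q  
>  s0   s0  s1 
   s1   s2  s1 
   s2   s3  s1 
 * s3   s3  s3 
(> = start, * = accepting)

start=s0; accept=s3; s0-p>s0; s0-q>s1; s1-p>s2; s1-q>s1; s2-p>s3; s2-q>s1; s3-p>s3; s3-q>s3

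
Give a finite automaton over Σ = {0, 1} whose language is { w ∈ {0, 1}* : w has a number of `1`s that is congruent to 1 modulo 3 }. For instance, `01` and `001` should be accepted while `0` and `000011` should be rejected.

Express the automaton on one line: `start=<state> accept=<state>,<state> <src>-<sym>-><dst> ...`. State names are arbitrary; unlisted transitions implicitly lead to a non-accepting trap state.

The only thing that matters is how many `1`s have appeared, reduced mod 3. Use one state per residue: A for 0, …, C for 2. Reading `1` moves to the next residue; anything else stays put. B is accepting.
       0  1 
>  A   A  B 
 * B   B  C 
   C   C  A 
(> = start, * = accepting)

start=A accept=B A-0->A A-1->B B-0->B B-1->C C-0->C C-1->A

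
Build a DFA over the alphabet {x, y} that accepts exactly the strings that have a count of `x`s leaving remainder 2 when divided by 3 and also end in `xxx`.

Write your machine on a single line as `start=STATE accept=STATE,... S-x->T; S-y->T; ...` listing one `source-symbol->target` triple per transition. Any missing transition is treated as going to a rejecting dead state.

start=A; accept=F; A-x->B; A-y->A; B-x->C; B-y->B; C-x->D; C-y->C; D-x->E; D-y->A; E-x->F; E-y->B; F-x->D; F-y->C

Run two small machines in parallel and take their product. One (3 states) tracks the count of `x`s modulo 3; the other (4 states) tracks how much of the suffix `xxx` has currently been matched. Each combined state is a pair, one component from each; accept when both components accept. Equivalent product states are then merged.
A 6-state machine:
       x  y 
>  A   B  A 
   B   C  B 
   C   D  C 
   D   E  A 
   E   F  B 
 * F   D  C 
(> = start, * = accepting)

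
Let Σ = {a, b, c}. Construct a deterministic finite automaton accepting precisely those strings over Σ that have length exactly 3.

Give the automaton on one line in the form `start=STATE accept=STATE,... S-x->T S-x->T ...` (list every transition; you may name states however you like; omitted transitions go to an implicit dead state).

Count input length up to 4: every symbol moves from q0 toward q4, which means 'more than 3' and absorbs. Accept from {q3}.
With 5 states:
        a   b   c  
>  q0   q1  q1  q1 
   q1   q2  q2  q2 
   q2   q3  q3  q3 
 * q3   q4  q4  q4 
   q4   q4  q4  q4 
(> = start, * = accepting)

start=q0 accept=q3 q0-a->q1 q0-b->q1 q0-c->q1 q1-a->q2 q1-b->q2 q1-c->q2 q2-a->q3 q2-b->q3 q2-c->q3 q3-a->q4 q3-b->q4 q3-c->q4 q4-a->q4 q4-b->q4 q4-c->q4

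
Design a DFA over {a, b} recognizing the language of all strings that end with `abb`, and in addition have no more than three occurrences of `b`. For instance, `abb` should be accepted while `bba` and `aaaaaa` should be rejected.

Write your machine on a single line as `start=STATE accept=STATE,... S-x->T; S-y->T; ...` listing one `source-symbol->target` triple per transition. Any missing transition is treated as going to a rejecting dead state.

start=q0; accept=q6; q0-a->q1; q0-b->q2; q1-a->q1; q1-b->q3; q2-a->q4; q2-b->q5; q3-a->q4; q3-b->q6; q4-a->q4; q4-b->q7; q5-a->q5; q5-b->q5; q6-a->q5; q6-b->q5; q7-a->q5; q7-b->q6

Run two small machines in parallel and take their product. The first has 4 states tracking how much of the suffix `abb` has currently been matched; the second has 5 states tracking the count of `b`s, saturating at 4. A product state is a pair (one from each), accepting exactly when both do. Minimizing collapses redundant product states.
8 states suffice.
        a   b  
>  q0   q1  q2 
   q1   q1  q3 
   q2   q4  q5 
   q3   q4  q6 
   q4   q4  q7 
   q5   q5  q5 
 * q6   q5  q5 
   q7   q5  q6 
(> = start, * = accepting)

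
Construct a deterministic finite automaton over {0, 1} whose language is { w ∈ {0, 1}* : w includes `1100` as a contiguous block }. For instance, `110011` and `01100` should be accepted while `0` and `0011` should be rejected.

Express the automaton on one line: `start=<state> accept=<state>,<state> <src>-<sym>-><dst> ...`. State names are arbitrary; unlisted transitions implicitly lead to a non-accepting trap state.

start=s0 accept=s4 s0-0->s0 s0-1->s1 s1-0->s0 s1-1->s2 s2-0->s3 s2-1->s2 s3-0->s4 s3-1->s1 s4-0->s4 s4-1->s4

Track how much of `1100` has been matched so far: state s0 is no progress, s4 is the absorbing accept state reached once `1100` has occurred. Intermediate states record partial matches; on a mismatch, fall back to the longest reusable overlap.
5 states suffice.
        0   1  
>  s0   s0  s1 
   s1   s0  s2 
   s2   s3  s2 
   s3   s4  s1 
 * s4   s4  s4 
(> = start, * = accepting)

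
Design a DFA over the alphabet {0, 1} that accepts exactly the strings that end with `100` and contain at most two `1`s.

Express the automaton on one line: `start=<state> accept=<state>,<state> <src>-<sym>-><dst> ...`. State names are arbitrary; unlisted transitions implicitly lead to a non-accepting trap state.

Handle the two conditions separately and then intersect. One (4 states) tracks how much of the suffix `100` has currently been matched; the other (4 states) tracks the count of `1`s, saturating at 3. Each combined state is a pair, one component from each; accept when both components accept. After merging equivalent states the machine shrinks.
With 9 states:
        0   1  
>  S0   S0  S1 
   S1   S2  S3 
   S2   S4  S3 
   S3   S5  S6 
 * S4   S7  S3 
   S5   S8  S6 
   S6   S6  S6 
   S7   S7  S3 
 * S8   S6  S6 
(> = start, * = accepting)

start=S0 accept=S4,S8 S0-0->S0 S0-1->S1 S1-0->S2 S1-1->S3 S2-0->S4 S2-1->S3 S3-0->S5 S3-1->S6 S4-0->S7 S4-1->S3 S5-0->S8 S5-1->S6 S6-0->S6 S6-1->S6 S7-0->S7 S7-1->S3 S8-0->S6 S8-1->S6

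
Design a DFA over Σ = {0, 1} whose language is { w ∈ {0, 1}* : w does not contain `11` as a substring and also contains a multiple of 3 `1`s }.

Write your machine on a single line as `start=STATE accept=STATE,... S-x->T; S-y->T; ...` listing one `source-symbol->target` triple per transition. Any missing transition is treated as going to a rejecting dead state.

start=s0; accept=s0,s6; s0-0->s0; s0-1->s1; s1-0->s2; s1-1->s3; s2-0->s2; s2-1->s4; s3-0->s3; s3-1->s3; s4-0->s5; s4-1->s3; s5-0->s5; s5-1->s6; s6-0->s0; s6-1->s3

Build one automaton per condition and run them in lockstep. One (3 states) tracks partial matches of the forbidden pattern `11`; the other (3 states) tracks the count of `1`s modulo 3. Each combined state is a pair, one component from each; accept when both components accept. After merging equivalent states the machine shrinks.
7 states suffice.
        0   1  
>* s0   s0  s1 
   s1   s2  s3 
   s2   s2  s4 
   s3   s3  s3 
   s4   s5  s3 
   s5   s5  s6 
 * s6   s0  s3 
(> = start, * = accepting)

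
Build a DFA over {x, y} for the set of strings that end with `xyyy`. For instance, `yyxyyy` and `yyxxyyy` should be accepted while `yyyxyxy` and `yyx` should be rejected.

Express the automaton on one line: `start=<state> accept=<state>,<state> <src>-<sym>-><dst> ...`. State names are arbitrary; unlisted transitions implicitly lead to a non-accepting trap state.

start=q0 accept=q4 q0-x->q1 q0-y->q0 q1-x->q1 q1-y->q2 q2-x->q1 q2-y->q3 q3-x->q1 q3-y->q4 q4-x->q1 q4-y->q0

Remember how much of `xyyy` the current input suffix matches. State q0 means no match yet; q1 means the last symbol is `x`; q2 means the last 2 symbols are `xy`; q3 means the last 3 symbols are `xyy`; q4 means the last 4 symbols are `xyyy`. Only q4 accepts. On a mismatch, fall back to the longest proper suffix that is still a prefix of `xyyy`.
With 5 states:
        x   y  
>  q0   q1  q0 
   q1   q1  q2 
   q2   q1  q3 
   q3   q1  q4 
 * q4   q1  q0 
(> = start, * = accepting)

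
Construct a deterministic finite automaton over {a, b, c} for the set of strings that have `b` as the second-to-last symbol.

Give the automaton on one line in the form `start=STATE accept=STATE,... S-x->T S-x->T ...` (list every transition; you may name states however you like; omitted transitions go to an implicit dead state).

start=q0 accept=q7,q8,q9 q0-a->q1 q0-b->q2 q0-c->q3 q1-a->q4 q1-b->q5 q1-c->q6 q2-a->q7 q2-b->q8 q2-c->q9 q3-a->q10 q3-b->q11 q3-c->q12 q4-a->q4 q4-b->q5 q4-c->q6 q5-a->q7 q5-b->q8 q5-c->q9 q6-a->q10 q6-b->q11 q6-c->q12 q7-a->q4 q7-b->q5 q7-c->q6 q8-a->q7 q8-b->q8 q8-c->q9 q9-a->q10 q9-b->q11 q9-c->q12 q10-a->q4 q10-b->q5 q10-c->q6 q11-a->q7 q11-b->q8 q11-c->q9 q12-a->q10 q12-b->q11 q12-c->q12

A DFA must remember the last 2 symbols (since which symbol is second-to-last isn't known until the input ends). Use one state per possible window of the last ≤2 symbols; accept from those whose window starts with `b`.
With 13 states:
          a    b    c  
>  q0     q1   q2   q3 
   q1     q4   q5   q6 
   q2     q7   q8   q9 
   q3    q10  q11  q12 
   q4     q4   q5   q6 
   q5     q7   q8   q9 
   q6    q10  q11  q12 
 * q7     q4   q5   q6 
 * q8     q7   q8   q9 
 * q9    q10  q11  q12 
   q10    q4   q5   q6 
   q11    q7   q8   q9 
   q12   q10  q11  q12 
(> = start, * = accepting)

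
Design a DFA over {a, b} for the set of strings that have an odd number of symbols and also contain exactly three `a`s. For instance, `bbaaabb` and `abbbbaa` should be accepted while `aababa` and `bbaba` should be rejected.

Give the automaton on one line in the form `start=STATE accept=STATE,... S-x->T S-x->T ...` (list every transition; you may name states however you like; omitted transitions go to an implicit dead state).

start=q0 accept=q5 q0-a->q1 q0-b->q2 q1-a->q3 q1-b->q4 q2-a->q4 q2-b->q0 q3-a->q5 q3-b->q6 q4-a->q6 q4-b->q1 q5-a->q7 q5-b->q8 q6-a->q8 q6-b->q3 q7-a->q9 q7-b->q9 q8-a->q9 q8-b->q5 q9-a->q7 q9-b->q7

Build one automaton per condition and run them in lockstep. The first has 2 states tracking the input length modulo 2; the second has 5 states tracking the count of `a`s, saturating at 4. A product state is a pair (one from each), accepting exactly when both do.
10 states suffice.
        a   b  
>  q0   q1  q2 
   q1   q3  q4 
   q2   q4  q0 
   q3   q5  q6 
   q4   q6  q1 
 * q5   q7  q8 
   q6   q8  q3 
   q7   q9  q9 
   q8   q9  q5 
   q9   q7  q7 
(> = start, * = accepting)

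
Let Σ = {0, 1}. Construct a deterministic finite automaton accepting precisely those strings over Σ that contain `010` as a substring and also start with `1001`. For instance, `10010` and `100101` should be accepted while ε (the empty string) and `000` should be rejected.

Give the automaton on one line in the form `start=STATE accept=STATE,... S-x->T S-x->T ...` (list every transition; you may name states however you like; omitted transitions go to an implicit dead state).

Run two small machines in parallel and take their product. The first has 4 states tracking whether and how much of `010` has been seen; the second has 6 states tracking whether the input so far still matches the prefix `1001`. A product state is a pair (one from each), accepting exactly when both do. Equivalent product states are then merged.
With 9 states:
        0   1  
>  s0   s1  s2 
   s1   s1  s1 
   s2   s3  s1 
   s3   s4  s1 
   s4   s1  s5 
   s5   s6  s7 
 * s6   s6  s6 
   s7   s8  s7 
   s8   s8  s5 
(> = start, * = accepting)

start=s0 accept=s6 s0-0->s1 s0-1->s2 s1-0->s1 s1-1->s1 s2-0->s3 s2-1->s1 s3-0->s4 s3-1->s1 s4-0->s1 s4-1->s5 s5-0->s6 s5-1->s7 s6-0->s6 s6-1->s6 s7-0->s8 s7-1->s7 s8-0->s8 s8-1->s5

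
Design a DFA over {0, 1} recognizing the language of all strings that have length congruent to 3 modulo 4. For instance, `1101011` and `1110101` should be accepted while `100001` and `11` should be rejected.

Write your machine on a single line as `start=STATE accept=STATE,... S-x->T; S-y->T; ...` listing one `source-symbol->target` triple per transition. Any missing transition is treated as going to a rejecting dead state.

Only the length mod 4 matters, so use a 4-cycle: from any state, every input symbol moves to the next state, wrapping D back to A. Mark D accepting.
A 4-state machine:
       0  1 
>  A   B  B 
   B   C  C 
   C   D  D 
 * D   A  A 
(> = start, * = accepting)

start=A; accept=D; A-0->B; A-1->B; B-0->C; B-1->C; C-0->D; C-1->D; D-0->A; D-1->A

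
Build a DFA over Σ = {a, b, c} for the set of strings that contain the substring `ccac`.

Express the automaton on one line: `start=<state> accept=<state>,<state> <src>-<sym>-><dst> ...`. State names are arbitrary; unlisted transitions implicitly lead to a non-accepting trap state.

States q0..q3 record the length of the longest prefix of `ccac` that matches the current input suffix. Reaching q4 means `ccac` has been seen, and we stay there forever. Accept from q4.
        a   b   c  
>  q0   q0  q0  q1 
   q1   q0  q0  q2 
   q2   q3  q0  q2 
   q3   q0  q0  q4 
 * q4   q4  q4  q4 
(> = start, * = accepting)

start=q0 accept=q4 q0-a->q0 q0-b->q0 q0-c->q1 q1-a->q0 q1-b->q0 q1-c->q2 q2-a->q3 q2-b->q0 q2-c->q2 q3-a->q0 q3-b->q0 q3-c->q4 q4-a->q4 q4-b->q4 q4-c->q4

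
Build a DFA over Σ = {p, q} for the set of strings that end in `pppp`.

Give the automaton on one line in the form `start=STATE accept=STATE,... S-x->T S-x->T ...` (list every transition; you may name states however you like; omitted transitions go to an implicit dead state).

start=A accept=E A-p->B A-q->A B-p->C B-q->A C-p->D C-q->A D-p->E D-q->A E-p->E E-q->A

Let each state record the length of the longest suffix of the input read so far that is also a prefix of `pppp`. B means the last symbol is `p`; C means the last 2 symbols are `pp`; D means the last 3 symbols are `ppp`; E means the last 4 symbols are `pppp`. Accept only at E, where the string currently ends in `pppp`.
       p  q 
>  A   B  A 
   B   C  A 
   C   D  A 
   D   E  A 
 * E   E  A 
(> = start, * = accepting)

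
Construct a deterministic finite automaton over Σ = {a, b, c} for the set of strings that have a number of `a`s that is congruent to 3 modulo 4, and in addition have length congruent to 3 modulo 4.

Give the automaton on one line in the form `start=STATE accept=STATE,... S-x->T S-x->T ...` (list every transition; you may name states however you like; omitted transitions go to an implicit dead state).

start=q0 accept=q6 q0-a->q1 q0-b->q2 q0-c->q2 q1-a->q3 q1-b->q4 q1-c->q4 q2-a->q4 q2-b->q5 q2-c->q5 q3-a->q6 q3-b->q7 q3-c->q7 q4-a->q7 q4-b->q8 q4-c->q8 q5-a->q8 q5-b->q9 q5-c->q9 q6-a->q0 q6-b->q10 q6-c->q10 q7-a->q10 q7-b->q11 q7-c->q11 q8-a->q11 q8-b->q12 q8-c->q12 q9-a->q12 q9-b->q0 q9-c->q0 q10-a->q2 q10-b->q13 q10-c->q13 q11-a->q13 q11-b->q14 q11-c->q14 q12-a->q14 q12-b->q1 q12-c->q1 q13-a->q5 q13-b->q15 q13-c->q15 q14-a->q15 q14-b->q3 q14-c->q3 q15-a->q9 q15-b->q6 q15-c->q6

Handle the two conditions separately and then intersect. The first has 4 states tracking the count of `a`s modulo 4; the second has 4 states tracking the input length modulo 4. A product state is a pair (one from each), accepting exactly when both do.
With 16 states:
          a    b    c  
>  q0     q1   q2   q2 
   q1     q3   q4   q4 
   q2     q4   q5   q5 
   q3     q6   q7   q7 
   q4     q7   q8   q8 
   q5     q8   q9   q9 
 * q6     q0  q10  q10 
   q7    q10  q11  q11 
   q8    q11  q12  q12 
   q9    q12   q0   q0 
   q10    q2  q13  q13 
   q11   q13  q14  q14 
   q12   q14   q1   q1 
   q13    q5  q15  q15 
   q14   q15   q3   q3 
   q15    q9   q6   q6 
(> = start, * = accepting)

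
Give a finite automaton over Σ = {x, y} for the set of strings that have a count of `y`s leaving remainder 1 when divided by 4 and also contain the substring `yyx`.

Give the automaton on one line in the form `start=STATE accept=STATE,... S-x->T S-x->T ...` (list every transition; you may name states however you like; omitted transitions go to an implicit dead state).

start=q0 accept=q14 q0-x->q0 q0-y->q1 q1-x->q2 q1-y->q3 q2-x->q2 q2-y->q4 q3-x->q5 q3-y->q6 q4-x->q7 q4-y->q6 q5-x->q5 q5-y->q8 q6-x->q8 q6-y->q9 q7-x->q7 q7-y->q10 q8-x->q8 q8-y->q11 q9-x->q11 q9-y->q12 q10-x->q13 q10-y->q9 q11-x->q11 q11-y->q14 q12-x->q14 q12-y->q3 q13-x->q13 q13-y->q15 q14-x->q14 q14-y->q5 q15-x->q0 q15-y->q12

Handle the two conditions separately and then intersect. One (4 states) tracks the count of `y`s modulo 4; the other (4 states) tracks whether and how much of `yyx` has been seen. Each combined state is a pair, one component from each; accept when both components accept.
With 16 states:
          x    y  
>  q0     q0   q1 
   q1     q2   q3 
   q2     q2   q4 
   q3     q5   q6 
   q4     q7   q6 
   q5     q5   q8 
   q6     q8   q9 
   q7     q7  q10 
   q8     q8  q11 
   q9    q11  q12 
   q10   q13   q9 
   q11   q11  q14 
   q12   q14   q3 
   q13   q13  q15 
 * q14   q14   q5 
   q15    q0  q12 
(> = start, * = accepting)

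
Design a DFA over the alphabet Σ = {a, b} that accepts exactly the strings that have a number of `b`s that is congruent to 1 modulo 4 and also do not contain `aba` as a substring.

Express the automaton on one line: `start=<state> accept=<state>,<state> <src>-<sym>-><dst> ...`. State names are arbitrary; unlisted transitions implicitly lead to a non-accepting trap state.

start=q0 accept=q2,q3,q4 q0-a->q1 q0-b->q2 q1-a->q1 q1-b->q3 q2-a->q4 q2-b->q5 q3-a->q6 q3-b->q5 q4-a->q4 q4-b->q7 q5-a->q8 q5-b->q9 q6-a->q6 q6-b->q6 q7-a->q6 q7-b->q9 q8-a->q8 q8-b->q10 q9-a->q11 q9-b->q0 q10-a->q6 q10-b->q0 q11-a->q11 q11-b->q12 q12-a->q6 q12-b->q2

Handle the two conditions separately and then intersect. The first has 4 states tracking the count of `b`s modulo 4; the second has 4 states tracking partial matches of the forbidden pattern `aba`. A product state is a pair (one from each), accepting exactly when both do. Equivalent product states are then merged.
With 13 states:
          a    b  
>  q0     q1   q2 
   q1     q1   q3 
 * q2     q4   q5 
 * q3     q6   q5 
 * q4     q4   q7 
   q5     q8   q9 
   q6     q6   q6 
   q7     q6   q9 
   q8     q8  q10 
   q9    q11   q0 
   q10    q6   q0 
   q11   q11  q12 
   q12    q6   q2 
(> = start, * = accepting)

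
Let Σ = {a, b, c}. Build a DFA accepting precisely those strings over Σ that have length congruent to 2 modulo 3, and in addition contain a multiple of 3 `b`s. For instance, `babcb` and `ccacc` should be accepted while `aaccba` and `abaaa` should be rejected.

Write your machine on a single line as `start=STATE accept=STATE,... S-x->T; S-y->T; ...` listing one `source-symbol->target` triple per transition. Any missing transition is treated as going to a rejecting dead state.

start=q0; accept=q3; q0-a->q1; q0-b->q2; q0-c->q1; q1-a->q3; q1-b->q4; q1-c->q3; q2-a->q4; q2-b->q5; q2-c->q4; q3-a->q0; q3-b->q6; q3-c->q0; q4-a->q6; q4-b->q7; q4-c->q6; q5-a->q7; q5-b->q0; q5-c->q7; q6-a->q2; q6-b->q8; q6-c->q2; q7-a->q8; q7-b->q1; q7-c->q8; q8-a->q5; q8-b->q3; q8-c->q5

Build one automaton per condition and run them in lockstep. The first has 3 states tracking the input length modulo 3; the second has 3 states tracking the count of `b`s modulo 3. A product state is a pair (one from each), accepting exactly when both do.
        a   b   c  
>  q0   q1  q2  q1 
   q1   q3  q4  q3 
   q2   q4  q5  q4 
 * q3   q0  q6  q0 
   q4   q6  q7  q6 
   q5   q7  q0  q7 
   q6   q2  q8  q2 
   q7   q8  q1  q8 
   q8   q5  q3  q5 
(> = start, * = accepting)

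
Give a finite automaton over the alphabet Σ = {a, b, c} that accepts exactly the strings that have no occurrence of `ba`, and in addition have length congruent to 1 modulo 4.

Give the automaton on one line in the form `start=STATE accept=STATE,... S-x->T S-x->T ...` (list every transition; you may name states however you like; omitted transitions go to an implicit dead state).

start=s0 accept=s1,s2 s0-a->s1 s0-b->s2 s0-c->s1 s1-a->s3 s1-b->s4 s1-c->s3 s2-a->s5 s2-b->s4 s2-c->s3 s3-a->s6 s3-b->s7 s3-c->s6 s4-a->s5 s4-b->s7 s4-c->s6 s5-a->s5 s5-b->s5 s5-c->s5 s6-a->s0 s6-b->s8 s6-c->s0 s7-a->s5 s7-b->s8 s7-c->s0 s8-a->s5 s8-b->s2 s8-c->s1

Handle the two conditions separately and then intersect. The first has 3 states tracking partial matches of the forbidden pattern `ba`; the second has 4 states tracking the input length modulo 4. A product state is a pair (one from each), accepting exactly when both do. Equivalent product states are then merged.
A 9-state machine:
        a   b   c  
>  s0   s1  s2  s1 
 * s1   s3  s4  s3 
 * s2   s5  s4  s3 
   s3   s6  s7  s6 
   s4   s5  s7  s6 
   s5   s5  s5  s5 
   s6   s0  s8  s0 
   s7   s5  s8  s0 
   s8   s5  s2  s1 
(> = start, * = accepting)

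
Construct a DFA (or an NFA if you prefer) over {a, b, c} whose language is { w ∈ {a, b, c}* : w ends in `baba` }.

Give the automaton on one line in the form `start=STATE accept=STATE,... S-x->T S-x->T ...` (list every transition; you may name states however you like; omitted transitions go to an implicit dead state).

Remember how much of `baba` the current input suffix matches. State q0 means no match yet; q1 means the last symbol is `b`; q2 means the last 2 symbols are `ba`; q3 means the last 3 symbols are `bab`; q4 means the last 4 symbols are `baba`. Only q4 accepts. On a mismatch, fall back to the longest proper suffix that is still a prefix of `baba`.
        a   b   c  
>  q0   q0  q1  q0 
   q1   q2  q1  q0 
   q2   q0  q3  q0 
   q3   q4  q1  q0 
 * q4   q0  q3  q0 
(> = start, * = accepting)

start=q0 accept=q4 q0-a->q0 q0-b->q1 q0-c->q0 q1-a->q2 q1-b->q1 q1-c->q0 q2-a->q0 q2-b->q3 q2-c->q0 q3-a->q4 q3-b->q1 q3-c->q0 q4-a->q0 q4-b->q3 q4-c->q0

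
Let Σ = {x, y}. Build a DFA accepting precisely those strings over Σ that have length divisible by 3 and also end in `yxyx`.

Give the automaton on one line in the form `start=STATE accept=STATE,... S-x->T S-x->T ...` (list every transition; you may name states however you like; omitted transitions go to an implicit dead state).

start=A accept=O A-x->B A-y->C B-x->D B-y->E C-x->F C-y->E D-x->A D-y->G E-x->H E-y->G F-x->A F-y->I G-x->J G-y->C H-x->B H-y->K I-x->L I-y->C J-x->D J-y->M K-x->N K-y->E L-x->D L-y->M M-x->O M-y->G N-x->A N-y->I O-x->B O-y->K

Handle the two conditions separately and then intersect. One (3 states) tracks the input length modulo 3; the other (5 states) tracks how much of the suffix `yxyx` has currently been matched. Each combined state is a pair, one component from each; accept when both components accept.
A 15-state machine:
       x  y 
>  A   B  C 
   B   D  E 
   C   F  E 
   D   A  G 
   E   H  G 
   F   A  I 
   G   J  C 
   H   B  K 
   I   L  C 
   J   D  M 
   K   N  E 
   L   D  M 
   M   O  G 
   N   A  I 
 * O   B  K 
(> = start, * = accepting)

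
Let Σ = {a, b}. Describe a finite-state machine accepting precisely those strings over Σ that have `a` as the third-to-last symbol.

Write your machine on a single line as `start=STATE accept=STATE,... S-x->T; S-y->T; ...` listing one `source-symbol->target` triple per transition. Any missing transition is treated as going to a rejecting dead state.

start=S0; accept=S7,S8,S9,S10; S0-a->S1; S0-b->S2; S1-a->S3; S1-b->S4; S2-a->S5; S2-b->S6; S3-a->S7; S3-b->S8; S4-a->S9; S4-b->S10; S5-a->S11; S5-b->S12; S6-a->S13; S6-b->S14; S7-a->S7; S7-b->S8; S8-a->S9; S8-b->S10; S9-a->S11; S9-b->S12; S10-a->S13; S10-b->S14; S11-a->S7; S11-b->S8; S12-a->S9; S12-b->S10; S13-a->S11; S13-b->S12; S14-a->S13; S14-b->S14

A DFA must remember the last 3 symbols (since which symbol is third-to-last isn't known until the input ends). Use one state per possible window of the last ≤3 symbols; accept from those whose window starts with `a`.
A 15-state machine:
          a    b  
>  S0     S1   S2 
   S1     S3   S4 
   S2     S5   S6 
   S3     S7   S8 
   S4     S9  S10 
   S5    S11  S12 
   S6    S13  S14 
 * S7     S7   S8 
 * S8     S9  S10 
 * S9    S11  S12 
 * S10   S13  S14 
   S11    S7   S8 
   S12    S9  S10 
   S13   S11  S12 
   S14   S13  S14 
(> = start, * = accepting)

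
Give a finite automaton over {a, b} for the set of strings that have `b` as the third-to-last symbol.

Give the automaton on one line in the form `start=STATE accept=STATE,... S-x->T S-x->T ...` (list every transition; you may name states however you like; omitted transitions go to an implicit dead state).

A DFA must remember the last 3 symbols (since which symbol is third-to-last isn't known until the input ends). Use one state per possible window of the last ≤3 symbols; accept from those whose window starts with `b`.
15 states suffice.
          a    b  
>  S0     S1   S2 
   S1     S3   S4 
   S2     S5   S6 
   S3     S7   S8 
   S4     S9  S10 
   S5    S11  S12 
   S6    S13  S14 
   S7     S7   S8 
   S8     S9  S10 
   S9    S11  S12 
   S10   S13  S14 
 * S11    S7   S8 
 * S12    S9  S10 
 * S13   S11  S12 
 * S14   S13  S14 
(> = start, * = accepting)

start=S0 accept=S11,S12,S13,S14 S0-a->S1 S0-b->S2 S1-a->S3 S1-b->S4 S2-a->S5 S2-b->S6 S3-a->S7 S3-b->S8 S4-a->S9 S4-b->S10 S5-a->S11 S5-b->S12 S6-a->S13 S6-b->S14 S7-a->S7 S7-b->S8 S8-a->S9 S8-b->S10 S9-a->S11 S9-b->S12 S10-a->S13 S10-b->S14 S11-a->S7 S11-b->S8 S12-a->S9 S12-b->S10 S13-a->S11 S13-b->S12 S14-a->S13 S14-b->S14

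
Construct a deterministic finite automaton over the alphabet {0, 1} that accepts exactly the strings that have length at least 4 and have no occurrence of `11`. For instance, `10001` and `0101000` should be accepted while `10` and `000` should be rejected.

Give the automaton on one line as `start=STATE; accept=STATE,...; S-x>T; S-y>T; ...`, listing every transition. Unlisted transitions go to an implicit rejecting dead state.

Build one automaton per condition and run them in lockstep. The first has 6 states tracking the input length, saturating at 5; the second has 3 states tracking partial matches of the forbidden pattern `11`. A product state is a pair (one from each), accepting exactly when both do. Minimizing collapses redundant product states.
A 10-state machine:
        0   1  
>  s0   s1  s2 
   s1   s3  s4 
   s2   s3  s5 
   s3   s6  s7 
   s4   s6  s5 
   s5   s5  s5 
   s6   s8  s9 
   s7   s8  s5 
 * s8   s8  s9 
 * s9   s8  s5 
(> = start, * = accepting)

start=s0; accept=s8,s9; s0-0>s1; s0-1>s2; s1-0>s3; s1-1>s4; s2-0>s3; s2-1>s5; s3-0>s6; s3-1>s7; s4-0>s6; s4-1>s5; s5-0>s5; s5-1>s5; s6-0>s8; s6-1>s9; s7-0>s8; s7-1>s5; s8-0>s8; s8-1>s9; s9-0>s8; s9-1>s5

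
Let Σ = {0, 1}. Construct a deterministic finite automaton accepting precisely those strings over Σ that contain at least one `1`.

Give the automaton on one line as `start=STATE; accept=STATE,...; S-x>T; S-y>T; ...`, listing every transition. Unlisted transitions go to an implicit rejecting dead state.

Only the number of `1`s matters, and only up to 2. Make a chain S0 → S1 → S2 advanced by each `1` (with S2 absorbing); every other symbol self-loops. The accepting set is {S1, S2}.
3 states suffice.
        0   1  
>  S0   S0  S1 
 * S1   S1  S2 
 * S2   S2  S2 
(> = start, * = accepting)

start=S0; accept=S1,S2; S0-0>S0; S0-1>S1; S1-0>S1; S1-1>S2; S2-0>S2; S2-1>S2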